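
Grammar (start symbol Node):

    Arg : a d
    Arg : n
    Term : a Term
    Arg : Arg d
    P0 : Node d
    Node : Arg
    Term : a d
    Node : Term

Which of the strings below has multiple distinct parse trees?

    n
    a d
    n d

a d

n: 1 tree
a d: 2 trees
n d: 1 tree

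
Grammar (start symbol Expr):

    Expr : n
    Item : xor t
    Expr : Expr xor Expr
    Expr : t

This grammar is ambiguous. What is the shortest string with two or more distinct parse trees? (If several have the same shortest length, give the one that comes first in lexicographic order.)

length 1: no string has ≥2 trees
length 3: no string has ≥2 trees
length 5: n xor n xor n has 2 parse trees

Two derivations of n xor n xor n:
  Expr ⇒ Expr xor Expr ⇒ n xor Expr ⇒ n xor Expr xor Expr ⇒ n xor n xor Expr ⇒ n xor n xor n
  Expr ⇒ Expr xor Expr ⇒ Expr xor Expr xor Expr ⇒ n xor Expr xor Expr ⇒ n xor n xor Expr ⇒ n xor n xor n

n xor n xor n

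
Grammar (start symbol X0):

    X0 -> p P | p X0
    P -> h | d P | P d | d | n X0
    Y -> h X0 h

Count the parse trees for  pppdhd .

Parse trees for pppdhd:
  [X0 p [X0 p [X0 p [P d [P [P h] d]]]]]
  [X0 p [X0 p [X0 p [P [P d [P h]] d]]]]

2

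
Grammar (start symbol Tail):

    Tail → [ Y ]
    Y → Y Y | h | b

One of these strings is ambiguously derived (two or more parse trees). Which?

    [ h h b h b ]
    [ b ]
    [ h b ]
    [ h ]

[ h h b h b ]

[ h h b h b ]: 14 trees
[ b ]: 1 tree
[ h b ]: 1 tree
[ h ]: 1 tree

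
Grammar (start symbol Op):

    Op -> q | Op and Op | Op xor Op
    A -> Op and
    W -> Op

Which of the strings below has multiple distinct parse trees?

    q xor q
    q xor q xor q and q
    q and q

q xor q: 1 tree
q xor q xor q and q: 5 trees
q and q: 1 tree

q xor q xor q and q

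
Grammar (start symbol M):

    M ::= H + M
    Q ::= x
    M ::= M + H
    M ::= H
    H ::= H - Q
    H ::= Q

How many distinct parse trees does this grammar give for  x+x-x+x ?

4

Parse trees for x+x-x+x:
  [M [H [Q x]] + [M [H [H [Q x]] - [Q x]] + [M [H [Q x]]]]]
  [M [H [Q x]] + [M [M [H [H [Q x]] - [Q x]]] + [H [Q x]]]]
  [M [M [H [Q x]] + [M [H [H [Q x]] - [Q x]]]] + [H [Q x]]]
  [M [M [M [H [Q x]]] + [H [H [Q x]] - [Q x]]] + [H [Q x]]]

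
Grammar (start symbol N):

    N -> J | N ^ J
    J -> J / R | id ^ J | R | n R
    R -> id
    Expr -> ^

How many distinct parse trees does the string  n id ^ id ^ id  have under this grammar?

Parse trees for n id ^ id ^ id:
  [N [N [J n [R id]]] ^ [J id ^ [J [R id]]]]
  [N [N [N [J n [R id]]] ^ [J [R id]]] ^ [J [R id]]]

2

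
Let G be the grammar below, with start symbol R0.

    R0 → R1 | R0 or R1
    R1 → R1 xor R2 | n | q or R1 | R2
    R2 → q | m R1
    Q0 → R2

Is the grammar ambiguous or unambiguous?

Ambiguous

Witness: q or n

Derivation 1: R0 ⇒ R1 ⇒ q or R1 ⇒ q or n
Derivation 2: R0 ⇒ R0 or R1 ⇒ R1 or R1 ⇒ R2 or R1 ⇒ q or R1 ⇒ q or n

Two distinct leftmost derivations for the same string.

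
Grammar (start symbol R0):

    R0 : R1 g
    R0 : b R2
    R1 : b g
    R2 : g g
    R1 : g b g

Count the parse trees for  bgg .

2

Parse trees for bgg:
  [R0 [R1 b g] g]
  [R0 b [R2 g g]]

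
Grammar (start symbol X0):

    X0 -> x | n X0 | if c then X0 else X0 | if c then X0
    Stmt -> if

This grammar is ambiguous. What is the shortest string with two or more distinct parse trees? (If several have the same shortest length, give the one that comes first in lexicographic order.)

length 1: no string has ≥2 trees
length 2: no string has ≥2 trees
length 3: no string has ≥2 trees
length 4: no string has ≥2 trees
length 5: no string has ≥2 trees
length 6: no string has ≥2 trees
length 7: no string has ≥2 trees
length 8: no string has ≥2 trees
length 9: if c then if c then x else x has 2 parse trees

Two derivations of if c then if c then x else x:
  X0 ⇒ if c then X0 else X0 ⇒ if c then if c then X0 else X0 ⇒ if c then if c then x else X0 ⇒ if c then if c then x else x
  X0 ⇒ if c then X0 ⇒ if c then if c then X0 else X0 ⇒ if c then if c then x else X0 ⇒ if c then if c then x else x

if c then if c then x else x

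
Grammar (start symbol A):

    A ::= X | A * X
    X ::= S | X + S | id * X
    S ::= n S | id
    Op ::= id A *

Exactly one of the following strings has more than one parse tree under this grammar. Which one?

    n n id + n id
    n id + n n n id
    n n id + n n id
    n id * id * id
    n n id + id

n n id + n id: 1 tree
n id + n n n id: 1 tree
n n id + n n id: 1 tree
n id * id * id: 2 trees
n n id + id: 1 tree

n id * id * id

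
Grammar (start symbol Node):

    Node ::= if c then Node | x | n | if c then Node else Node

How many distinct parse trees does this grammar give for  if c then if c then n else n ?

2

Parse trees for if c then if c then n else n:
  [Node if c then [Node if c then [Node n] else [Node n]]]
  [Node if c then [Node if c then [Node n]] else [Node n]]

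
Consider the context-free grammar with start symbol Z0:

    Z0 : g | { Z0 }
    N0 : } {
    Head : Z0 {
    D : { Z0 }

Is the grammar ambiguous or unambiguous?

Only Z0 is reachable from Z0; ignoring the rest: L(Z0) is { openⁿ atom closeⁿ : n ≥ 0 }. The bracket depth fixes n, and the derivation is forced at every step.

Unambiguous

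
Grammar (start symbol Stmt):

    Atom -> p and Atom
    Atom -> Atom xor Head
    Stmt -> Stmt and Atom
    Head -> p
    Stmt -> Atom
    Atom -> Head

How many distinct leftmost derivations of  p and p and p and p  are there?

Parse trees for p and p and p and p:
  [Stmt [Stmt [Atom [Head p]]] and [Atom p and [Atom p and [Atom [Head p]]]]]
  [Stmt [Stmt [Stmt [Atom [Head p]]] and [Atom [Head p]]] and [Atom p and [Atom [Head p]]]]
  [Stmt [Stmt [Atom p and [Atom [Head p]]]] and [Atom p and [Atom [Head p]]]]
  [Stmt [Stmt [Stmt [Atom [Head p]]] and [Atom p and [Atom [Head p]]]] and [Atom [Head p]]]
  [Stmt [Stmt [Stmt [Stmt [Atom [Head p]]] and [Atom [Head p]]] and [Atom [Head p]]] and [Atom [Head p]]]
  [Stmt [Stmt [Stmt [Atom p and [Atom [Head p]]]] and [Atom [Head p]]] and [Atom [Head p]]]
  [Stmt [Stmt [Atom p and [Atom p and [Atom [Head p]]]]] and [Atom [Head p]]]
  [Stmt [Atom p and [Atom p and [Atom p and [Atom [Head p]]]]]]

8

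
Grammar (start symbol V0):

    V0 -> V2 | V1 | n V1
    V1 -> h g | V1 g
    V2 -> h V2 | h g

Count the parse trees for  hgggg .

Parse trees for hgggg:
  [V0 [V1 [V1 [V1 [V1 h g] g] g] g]]

1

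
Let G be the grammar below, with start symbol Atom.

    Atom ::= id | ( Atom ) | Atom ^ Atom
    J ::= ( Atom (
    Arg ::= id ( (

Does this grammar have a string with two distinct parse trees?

Ambiguous

Witness: id ^ id ^ id

Derivation 1: Atom ⇒ Atom ^ Atom ⇒ id ^ Atom ⇒ id ^ Atom ^ Atom ⇒ id ^ id ^ Atom ⇒ id ^ id ^ id
Derivation 2: Atom ⇒ Atom ^ Atom ⇒ Atom ^ Atom ^ Atom ⇒ id ^ Atom ^ Atom ⇒ id ^ id ^ Atom ⇒ id ^ id ^ id

Two distinct leftmost derivations for the same string.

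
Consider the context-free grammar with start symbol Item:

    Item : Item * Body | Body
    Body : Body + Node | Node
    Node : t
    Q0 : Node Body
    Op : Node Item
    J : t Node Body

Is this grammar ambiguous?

Unambiguous

(Q0, Op, J are unreachable from Item, so their rules don't affect L(Item).) This is a standard precedence ladder (Item over Body over Node), with each level left-recursive on its own operator ('*' at Item, '+' at Body). That structure is LR(1), hence unambiguous.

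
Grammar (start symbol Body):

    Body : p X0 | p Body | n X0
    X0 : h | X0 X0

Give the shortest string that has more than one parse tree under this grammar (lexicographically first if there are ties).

n h h h

length 2: no string has ≥2 trees
length 3: no string has ≥2 trees
length 4: n h h h has 2 parse trees

Two derivations of n h h h:
  Body ⇒ n X0 ⇒ n X0 X0 ⇒ n h X0 ⇒ n h X0 X0 ⇒ n h h X0 ⇒ n h h h
  Body ⇒ n X0 ⇒ n X0 X0 ⇒ n X0 X0 X0 ⇒ n h X0 X0 ⇒ n h h X0 ⇒ n h h h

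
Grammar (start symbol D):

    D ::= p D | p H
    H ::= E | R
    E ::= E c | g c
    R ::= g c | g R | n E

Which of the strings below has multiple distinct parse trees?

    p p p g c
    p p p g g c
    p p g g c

p p p g c: 2 trees
p p p g g c: 1 tree
p p g g c: 1 tree

p p p g c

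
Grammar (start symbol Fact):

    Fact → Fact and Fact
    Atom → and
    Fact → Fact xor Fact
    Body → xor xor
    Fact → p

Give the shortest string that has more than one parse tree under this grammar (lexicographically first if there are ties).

p and p and p

length 1: no string has ≥2 trees
length 3: no string has ≥2 trees
length 5: p and p and p has 2 parse trees

Two derivations of p and p and p:
  Fact ⇒ Fact and Fact ⇒ Fact and Fact and Fact ⇒ p and Fact and Fact ⇒ p and p and Fact ⇒ p and p and p
  Fact ⇒ Fact and Fact ⇒ p and Fact ⇒ p and Fact and Fact ⇒ p and p and Fact ⇒ p and p and p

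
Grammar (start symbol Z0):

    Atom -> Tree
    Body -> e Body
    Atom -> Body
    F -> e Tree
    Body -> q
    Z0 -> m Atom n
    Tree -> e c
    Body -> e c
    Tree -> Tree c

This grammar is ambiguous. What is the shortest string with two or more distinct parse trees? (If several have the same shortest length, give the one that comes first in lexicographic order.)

m e c n

length 3: no string has ≥2 trees
length 4: m e c n has 2 parse trees

Two derivations of m e c n:
  Z0 ⇒ m Atom n ⇒ m Tree n ⇒ m e c n
  Z0 ⇒ m Atom n ⇒ m Body n ⇒ m e c n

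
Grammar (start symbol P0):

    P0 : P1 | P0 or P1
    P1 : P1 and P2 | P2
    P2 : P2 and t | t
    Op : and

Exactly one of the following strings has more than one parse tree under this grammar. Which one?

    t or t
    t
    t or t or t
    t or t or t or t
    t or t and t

t or t and t

t or t: 1 tree
t: 1 tree
t or t or t: 1 tree
t or t or t or t: 1 tree
t or t and t: 2 trees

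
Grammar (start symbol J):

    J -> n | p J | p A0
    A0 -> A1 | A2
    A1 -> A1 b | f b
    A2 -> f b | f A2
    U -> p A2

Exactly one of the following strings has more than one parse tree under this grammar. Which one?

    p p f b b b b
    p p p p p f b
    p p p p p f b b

p p p p p f b

p p f b b b b: 1 tree
p p p p p f b: 2 trees
p p p p p f b b: 1 tree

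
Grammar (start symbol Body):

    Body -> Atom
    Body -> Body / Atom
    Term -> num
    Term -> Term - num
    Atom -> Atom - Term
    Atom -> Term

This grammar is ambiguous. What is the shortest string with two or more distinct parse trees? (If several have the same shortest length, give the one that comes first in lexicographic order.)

length 1: no string has ≥2 trees
length 3: num - num has 2 parse trees

Two derivations of num - num:
  Body ⇒ Atom ⇒ Atom - Term ⇒ Term - Term ⇒ num - Term ⇒ num - num
  Body ⇒ Atom ⇒ Term ⇒ Term - num ⇒ num - num

num - num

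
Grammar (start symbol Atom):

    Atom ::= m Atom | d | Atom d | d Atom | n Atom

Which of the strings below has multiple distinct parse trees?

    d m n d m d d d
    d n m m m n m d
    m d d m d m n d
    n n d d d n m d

d m n d m d d d: 29 trees
d n m m m n m d: 1 tree
m d d m d m n d: 1 tree
n n d d d n m d: 1 tree

d m n d m d d d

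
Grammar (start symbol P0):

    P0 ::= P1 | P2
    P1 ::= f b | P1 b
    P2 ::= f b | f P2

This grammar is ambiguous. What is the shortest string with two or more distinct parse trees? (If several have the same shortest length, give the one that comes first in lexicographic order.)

f b

length 2: f b has 2 parse trees

Two derivations of f b:
  P0 ⇒ P1 ⇒ f b
  P0 ⇒ P2 ⇒ f b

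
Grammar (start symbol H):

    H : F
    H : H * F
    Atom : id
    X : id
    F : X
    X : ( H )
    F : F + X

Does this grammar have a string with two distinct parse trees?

Unambiguous

Only H, F, X are reachable from H; ignoring the rest: This is a standard precedence ladder (H over F over X), with each level left-recursive on its own operator ('*' at H, '+' at F). That structure is LR(1), hence unambiguous.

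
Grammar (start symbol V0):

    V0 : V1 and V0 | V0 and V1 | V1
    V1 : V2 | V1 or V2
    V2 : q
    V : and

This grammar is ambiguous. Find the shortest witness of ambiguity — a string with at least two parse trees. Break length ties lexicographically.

q and q

length 1: no string has ≥2 trees
length 3: q and q has 2 parse trees

Two derivations of q and q:
  V0 ⇒ V1 and V0 ⇒ V2 and V0 ⇒ q and V0 ⇒ q and V1 ⇒ q and V2 ⇒ q and q
  V0 ⇒ V0 and V1 ⇒ V1 and V1 ⇒ V2 and V1 ⇒ q and V1 ⇒ q and V2 ⇒ q and q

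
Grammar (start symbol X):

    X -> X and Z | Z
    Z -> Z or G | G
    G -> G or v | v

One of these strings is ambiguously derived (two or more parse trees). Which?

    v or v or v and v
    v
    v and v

v or v or v and v: 4 trees
v: 1 tree
v and v: 1 tree

v or v or v and v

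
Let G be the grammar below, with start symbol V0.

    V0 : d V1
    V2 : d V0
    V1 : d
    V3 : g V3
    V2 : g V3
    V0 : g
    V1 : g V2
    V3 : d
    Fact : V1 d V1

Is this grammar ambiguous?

(Fact is unreachable from V0, so its rules don't affect L(V0).) Restricted to the reachable nonterminals, every rule has the form A → t or A → t B, and no two rules for the same A share a first terminal. The grammar encodes a DFA — one run per string.

Unambiguous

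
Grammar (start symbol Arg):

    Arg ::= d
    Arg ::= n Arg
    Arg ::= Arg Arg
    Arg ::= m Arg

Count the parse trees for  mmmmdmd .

5

Parse trees for mmmmdmd:
  [Arg [Arg m [Arg m [Arg m [Arg m [Arg d]]]]] [Arg m [Arg d]]]
  [Arg m [Arg [Arg m [Arg m [Arg m [Arg d]]]] [Arg m [Arg d]]]]
  [Arg m [Arg m [Arg [Arg m [Arg m [Arg d]]] [Arg m [Arg d]]]]]
  [Arg m [Arg m [Arg m [Arg [Arg m [Arg d]] [Arg m [Arg d]]]]]]
  [Arg m [Arg m [Arg m [Arg m [Arg [Arg d] [Arg m [Arg d]]]]]]]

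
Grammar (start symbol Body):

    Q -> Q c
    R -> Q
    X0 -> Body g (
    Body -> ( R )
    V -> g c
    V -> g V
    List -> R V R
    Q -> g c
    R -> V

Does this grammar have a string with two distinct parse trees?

Witness: ( g c )

Derivation 1: Body ⇒ ( R ) ⇒ ( Q ) ⇒ ( g c )
Derivation 2: Body ⇒ ( R ) ⇒ ( V ) ⇒ ( g c )

Two distinct leftmost derivations for the same string.

Ambiguous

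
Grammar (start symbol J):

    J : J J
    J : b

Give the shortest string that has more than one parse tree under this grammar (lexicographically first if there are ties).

length 1: no string has ≥2 trees
length 2: no string has ≥2 trees
length 3: b b b has 2 parse trees

Two derivations of b b b:
  J ⇒ J J ⇒ J J J ⇒ b J J ⇒ b b J ⇒ b b b
  J ⇒ J J ⇒ b J ⇒ b J J ⇒ b b J ⇒ b b b

b b b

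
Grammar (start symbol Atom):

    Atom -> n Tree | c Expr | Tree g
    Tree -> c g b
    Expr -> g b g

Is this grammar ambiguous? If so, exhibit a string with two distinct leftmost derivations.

Ambiguous

Witness: c g b g

Derivation 1: Atom ⇒ c Expr ⇒ c g b g
Derivation 2: Atom ⇒ Tree g ⇒ c g b g

Two distinct leftmost derivations for the same string.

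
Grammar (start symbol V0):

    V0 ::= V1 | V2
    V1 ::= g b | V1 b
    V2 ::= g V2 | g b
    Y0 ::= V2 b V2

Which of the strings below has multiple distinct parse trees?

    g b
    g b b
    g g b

g b: 2 trees
g b b: 1 tree
g g b: 1 tree

g b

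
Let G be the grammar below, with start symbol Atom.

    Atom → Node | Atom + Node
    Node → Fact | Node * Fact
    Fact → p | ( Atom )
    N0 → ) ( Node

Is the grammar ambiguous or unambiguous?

(N0 is unreachable from Atom, so its rules don't affect L(Atom).) The grammar is stratified — Atom handles '+' (left-recursive), Node handles '*', Fact atoms. Each operator has a fixed associativity and precedence level, so every string has one parse.

Unambiguous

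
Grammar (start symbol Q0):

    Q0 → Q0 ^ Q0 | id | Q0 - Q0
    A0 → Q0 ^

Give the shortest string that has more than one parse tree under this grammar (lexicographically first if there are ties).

length 1: no string has ≥2 trees
length 3: no string has ≥2 trees
length 5: id - id - id has 2 parse trees

Two derivations of id - id - id:
  Q0 ⇒ Q0 - Q0 ⇒ id - Q0 ⇒ id - Q0 - Q0 ⇒ id - id - Q0 ⇒ id - id - id
  Q0 ⇒ Q0 - Q0 ⇒ Q0 - Q0 - Q0 ⇒ id - Q0 - Q0 ⇒ id - id - Q0 ⇒ id - id - id

id - id - id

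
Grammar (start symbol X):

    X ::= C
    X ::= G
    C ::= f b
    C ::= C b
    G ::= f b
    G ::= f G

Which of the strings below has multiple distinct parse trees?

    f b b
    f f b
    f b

f b

f b b: 1 tree
f f b: 1 tree
f b: 2 trees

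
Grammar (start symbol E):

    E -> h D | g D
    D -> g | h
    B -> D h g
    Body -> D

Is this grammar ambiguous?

(B, Body are unreachable from E, so their rules don't affect L(E).) Each reachable nonterminal has at most one production per leading terminal, and all productions are right-linear; the derivation is determined token-by-token.

Unambiguous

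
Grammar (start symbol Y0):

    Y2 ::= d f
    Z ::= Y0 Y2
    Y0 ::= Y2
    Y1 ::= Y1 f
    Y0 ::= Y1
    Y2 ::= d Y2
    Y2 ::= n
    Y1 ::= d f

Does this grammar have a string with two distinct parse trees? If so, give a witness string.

Witness: d f

Derivation 1: Y0 ⇒ Y2 ⇒ d f
Derivation 2: Y0 ⇒ Y1 ⇒ d f

Two distinct leftmost derivations for the same string.

Ambiguous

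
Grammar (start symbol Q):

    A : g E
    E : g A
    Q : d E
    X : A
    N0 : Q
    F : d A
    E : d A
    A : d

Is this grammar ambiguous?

Only Q, E, A are reachable from Q; ignoring the rest: Restricted to the reachable nonterminals, every rule has the form A → t or A → t B, and no two rules for the same A share a first terminal. The grammar encodes a DFA — one run per string.

Unambiguous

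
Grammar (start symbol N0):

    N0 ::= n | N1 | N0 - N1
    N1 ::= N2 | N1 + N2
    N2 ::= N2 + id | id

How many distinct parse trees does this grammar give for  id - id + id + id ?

4

Parse trees for id - id + id + id:
  [N0 [N0 [N1 [N2 id]]] - [N1 [N2 [N2 [N2 id] + id] + id]]]
  [N0 [N0 [N1 [N2 id]]] - [N1 [N1 [N2 id]] + [N2 [N2 id] + id]]]
  [N0 [N0 [N1 [N2 id]]] - [N1 [N1 [N2 [N2 id] + id]] + [N2 id]]]
  [N0 [N0 [N1 [N2 id]]] - [N1 [N1 [N1 [N2 id]] + [N2 id]] + [N2 id]]]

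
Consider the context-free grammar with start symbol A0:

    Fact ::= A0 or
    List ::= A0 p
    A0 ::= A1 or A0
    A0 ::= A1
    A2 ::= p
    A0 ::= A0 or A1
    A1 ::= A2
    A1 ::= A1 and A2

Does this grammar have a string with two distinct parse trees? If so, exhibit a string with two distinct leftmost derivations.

Ambiguous

Witness: p or p

Derivation 1: A0 ⇒ A1 or A0 ⇒ A2 or A0 ⇒ p or A0 ⇒ p or A1 ⇒ p or A2 ⇒ p or p
Derivation 2: A0 ⇒ A0 or A1 ⇒ A1 or A1 ⇒ A2 or A1 ⇒ p or A1 ⇒ p or A2 ⇒ p or p

Two distinct leftmost derivations for the same string.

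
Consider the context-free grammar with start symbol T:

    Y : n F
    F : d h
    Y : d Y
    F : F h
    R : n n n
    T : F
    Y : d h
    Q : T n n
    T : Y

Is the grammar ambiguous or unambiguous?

Witness: d h

Derivation 1: T ⇒ F ⇒ d h
Derivation 2: T ⇒ Y ⇒ d h

Two distinct leftmost derivations for the same string.

Ambiguous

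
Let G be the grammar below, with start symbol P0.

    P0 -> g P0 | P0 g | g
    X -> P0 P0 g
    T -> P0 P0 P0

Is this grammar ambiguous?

Witness: g g

Derivation 1: P0 ⇒ g P0 ⇒ g g
Derivation 2: P0 ⇒ P0 g ⇒ g g

Two distinct leftmost derivations for the same string.

Ambiguous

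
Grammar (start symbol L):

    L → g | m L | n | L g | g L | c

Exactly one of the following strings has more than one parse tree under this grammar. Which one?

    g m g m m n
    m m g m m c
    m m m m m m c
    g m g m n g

g m g m n g

g m g m m n: 1 tree
m m g m m c: 1 tree
m m m m m m c: 1 tree
g m g m n g: 5 trees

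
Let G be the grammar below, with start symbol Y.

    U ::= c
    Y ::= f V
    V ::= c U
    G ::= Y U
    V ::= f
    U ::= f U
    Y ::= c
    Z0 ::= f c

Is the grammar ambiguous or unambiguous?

Only Y, V, U are reachable from Y; ignoring the rest: The reachable rules are right-linear with at most one rule per (nonterminal, next-terminal) pair. Each input token forces the next rule, so parsing is deterministic.

Unambiguous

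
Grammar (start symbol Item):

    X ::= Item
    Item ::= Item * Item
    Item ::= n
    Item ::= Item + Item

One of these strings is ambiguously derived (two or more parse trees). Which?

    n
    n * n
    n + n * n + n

n: 1 tree
n * n: 1 tree
n + n * n + n: 5 trees

n + n * n + n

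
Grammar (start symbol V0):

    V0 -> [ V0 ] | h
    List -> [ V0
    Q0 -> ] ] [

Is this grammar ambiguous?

Only V0 is reachable from V0; ignoring the rest: Each string is a nest of matched brackets around a single atom. An opening bracket forces the recursive rule; an atom forces the base rule.

Unambiguous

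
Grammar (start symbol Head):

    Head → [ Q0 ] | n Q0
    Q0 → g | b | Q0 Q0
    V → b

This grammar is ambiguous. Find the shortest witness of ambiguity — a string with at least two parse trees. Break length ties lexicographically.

length 2: no string has ≥2 trees
length 3: no string has ≥2 trees
length 4: n b b b has 2 parse trees

Two derivations of n b b b:
  Head ⇒ n Q0 ⇒ n Q0 Q0 ⇒ n b Q0 ⇒ n b Q0 Q0 ⇒ n b b Q0 ⇒ n b b b
  Head ⇒ n Q0 ⇒ n Q0 Q0 ⇒ n Q0 Q0 Q0 ⇒ n b Q0 Q0 ⇒ n b b Q0 ⇒ n b b b

n b b b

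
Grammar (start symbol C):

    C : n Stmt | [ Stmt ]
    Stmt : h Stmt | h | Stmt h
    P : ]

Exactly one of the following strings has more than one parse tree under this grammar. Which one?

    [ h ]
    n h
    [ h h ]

[ h ]: 1 tree
n h: 1 tree
[ h h ]: 2 trees

[ h h ]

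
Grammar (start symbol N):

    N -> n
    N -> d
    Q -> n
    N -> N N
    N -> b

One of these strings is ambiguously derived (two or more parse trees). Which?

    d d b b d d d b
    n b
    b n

d d b b d d d b: 429 trees
n b: 1 tree
b n: 1 tree

d d b b d d d b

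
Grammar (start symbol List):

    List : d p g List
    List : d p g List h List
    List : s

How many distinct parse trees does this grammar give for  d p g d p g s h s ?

2

Parse trees for d p g d p g s h s:
  [List d p g [List d p g [List s] h [List s]]]
  [List d p g [List d p g [List s]] h [List s]]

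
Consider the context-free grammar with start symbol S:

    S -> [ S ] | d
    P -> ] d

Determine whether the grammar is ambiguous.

Unambiguous

(P is unreachable from S, so its rules don't affect L(S).) Each string is a nest of matched brackets around a single atom. An opening bracket forces the recursive rule; an atom forces the base rule.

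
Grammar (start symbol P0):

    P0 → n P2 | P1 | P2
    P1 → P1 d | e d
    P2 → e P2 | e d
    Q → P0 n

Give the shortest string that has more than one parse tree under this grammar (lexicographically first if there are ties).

length 2: e d has 2 parse trees

Two derivations of e d:
  P0 ⇒ P1 ⇒ e d
  P0 ⇒ P2 ⇒ e d

e d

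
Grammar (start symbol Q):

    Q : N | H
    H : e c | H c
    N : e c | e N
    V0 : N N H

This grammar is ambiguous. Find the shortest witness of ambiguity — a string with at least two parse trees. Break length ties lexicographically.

e c

length 2: e c has 2 parse trees

Two derivations of e c:
  Q ⇒ N ⇒ e c
  Q ⇒ H ⇒ e c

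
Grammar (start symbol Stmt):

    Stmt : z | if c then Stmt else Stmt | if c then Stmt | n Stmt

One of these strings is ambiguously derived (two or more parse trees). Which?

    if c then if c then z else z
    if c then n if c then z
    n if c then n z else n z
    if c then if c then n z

if c then if c then z else z

if c then if c then z else z: 2 trees
if c then n if c then z: 1 tree
n if c then n z else n z: 1 tree
if c then if c then n z: 1 tree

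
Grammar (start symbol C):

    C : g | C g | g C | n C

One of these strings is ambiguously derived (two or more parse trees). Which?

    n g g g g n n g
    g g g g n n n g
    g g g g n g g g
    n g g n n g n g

n g g g g n n g: 1 tree
g g g g n n n g: 1 tree
g g g g n g g g: 29 trees
n g g n n g n g: 1 tree

g g g g n g g g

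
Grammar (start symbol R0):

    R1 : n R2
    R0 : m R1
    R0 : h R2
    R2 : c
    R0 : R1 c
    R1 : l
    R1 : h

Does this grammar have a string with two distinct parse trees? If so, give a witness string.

Witness: h c

Derivation 1: R0 ⇒ h R2 ⇒ h c
Derivation 2: R0 ⇒ R1 c ⇒ h c

Two distinct leftmost derivations for the same string.

Ambiguous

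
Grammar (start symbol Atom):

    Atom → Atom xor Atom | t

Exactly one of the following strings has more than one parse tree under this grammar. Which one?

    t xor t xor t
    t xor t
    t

t xor t xor t: 2 trees
t xor t: 1 tree
t: 1 tree

t xor t xor t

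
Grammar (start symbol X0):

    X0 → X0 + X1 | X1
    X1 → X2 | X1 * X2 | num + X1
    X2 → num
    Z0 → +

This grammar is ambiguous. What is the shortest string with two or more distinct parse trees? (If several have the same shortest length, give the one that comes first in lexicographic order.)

length 1: no string has ≥2 trees
length 3: num + num has 2 parse trees

Two derivations of num + num:
  X0 ⇒ X0 + X1 ⇒ X1 + X1 ⇒ X2 + X1 ⇒ num + X1 ⇒ num + X2 ⇒ num + num
  X0 ⇒ X1 ⇒ num + X1 ⇒ num + X2 ⇒ num + num

num + num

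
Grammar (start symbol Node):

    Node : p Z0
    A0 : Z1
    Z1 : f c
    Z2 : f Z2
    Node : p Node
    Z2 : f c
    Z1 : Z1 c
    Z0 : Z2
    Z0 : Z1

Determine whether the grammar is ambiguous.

Witness: p f c

Derivation 1: Node ⇒ p Z0 ⇒ p Z2 ⇒ p f c
Derivation 2: Node ⇒ p Z0 ⇒ p Z1 ⇒ p f c

Two distinct leftmost derivations for the same string.

Ambiguous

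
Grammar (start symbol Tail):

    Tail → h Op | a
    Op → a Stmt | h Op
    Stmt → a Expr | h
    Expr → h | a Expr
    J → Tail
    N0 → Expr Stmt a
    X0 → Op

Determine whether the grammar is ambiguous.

Only Tail, Op, Stmt, Expr are reachable from Tail; ignoring the rest: Each reachable nonterminal has at most one production per leading terminal, and all productions are right-linear; the derivation is determined token-by-token.

Unambiguous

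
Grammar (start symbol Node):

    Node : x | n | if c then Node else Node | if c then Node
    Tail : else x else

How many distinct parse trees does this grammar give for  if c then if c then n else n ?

Parse trees for if c then if c then n else n:
  [Node if c then [Node if c then [Node n]] else [Node n]]
  [Node if c then [Node if c then [Node n] else [Node n]]]

2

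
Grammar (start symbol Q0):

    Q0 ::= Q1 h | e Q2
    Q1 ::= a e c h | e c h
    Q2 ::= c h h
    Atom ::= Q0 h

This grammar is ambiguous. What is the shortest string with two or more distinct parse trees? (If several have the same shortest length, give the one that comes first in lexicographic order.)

e c h h

length 4: e c h h has 2 parse trees

Two derivations of e c h h:
  Q0 ⇒ Q1 h ⇒ e c h h
  Q0 ⇒ e Q2 ⇒ e c h h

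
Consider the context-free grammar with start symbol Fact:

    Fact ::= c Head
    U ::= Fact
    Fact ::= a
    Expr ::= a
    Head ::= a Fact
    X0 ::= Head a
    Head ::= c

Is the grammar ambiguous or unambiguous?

Unambiguous

(X0, U, Expr are unreachable from Fact, so their rules don't affect L(Fact).) Restricted to the reachable nonterminals, every rule has the form A → t or A → t B, and no two rules for the same A share a first terminal. The grammar encodes a DFA — one run per string.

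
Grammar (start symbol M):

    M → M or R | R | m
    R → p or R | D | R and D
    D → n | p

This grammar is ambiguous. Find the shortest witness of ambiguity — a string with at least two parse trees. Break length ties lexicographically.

p or n

length 1: no string has ≥2 trees
length 3: p or n has 2 parse trees

Two derivations of p or n:
  M ⇒ M or R ⇒ R or R ⇒ D or R ⇒ p or R ⇒ p or D ⇒ p or n
  M ⇒ R ⇒ p or R ⇒ p or D ⇒ p or n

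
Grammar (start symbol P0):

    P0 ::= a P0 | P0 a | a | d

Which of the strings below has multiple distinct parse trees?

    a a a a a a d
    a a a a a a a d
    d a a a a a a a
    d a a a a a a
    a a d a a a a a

a a d a a a a a

a a a a a a d: 1 tree
a a a a a a a d: 1 tree
d a a a a a a a: 1 tree
d a a a a a a: 1 tree
a a d a a a a a: 21 trees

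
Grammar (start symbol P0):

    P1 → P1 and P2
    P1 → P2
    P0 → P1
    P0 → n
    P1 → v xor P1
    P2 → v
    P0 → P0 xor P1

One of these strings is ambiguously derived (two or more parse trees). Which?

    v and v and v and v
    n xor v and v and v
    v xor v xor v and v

v xor v xor v and v

v and v and v and v: 1 tree
n xor v and v and v: 1 tree
v xor v xor v and v: 7 trees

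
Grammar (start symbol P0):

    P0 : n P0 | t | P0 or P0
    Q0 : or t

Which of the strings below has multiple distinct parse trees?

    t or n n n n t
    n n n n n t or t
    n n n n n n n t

t or n n n n t: 1 tree
n n n n n t or t: 6 trees
n n n n n n n t: 1 tree

n n n n n t or t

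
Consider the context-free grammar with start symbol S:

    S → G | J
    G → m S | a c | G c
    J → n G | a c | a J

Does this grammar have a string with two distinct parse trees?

Ambiguous

Witness: a c

Derivation 1: S ⇒ G ⇒ a c
Derivation 2: S ⇒ J ⇒ a c

Two distinct leftmost derivations for the same string.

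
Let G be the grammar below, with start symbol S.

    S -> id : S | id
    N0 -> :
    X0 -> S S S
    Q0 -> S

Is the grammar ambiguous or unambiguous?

Only S is reachable from S; ignoring the rest: The reachable grammar is A → atom sep A | atom. Each atom is followed by either the separator (recurse) or end-of-string (stop) — no choice point.

Unambiguous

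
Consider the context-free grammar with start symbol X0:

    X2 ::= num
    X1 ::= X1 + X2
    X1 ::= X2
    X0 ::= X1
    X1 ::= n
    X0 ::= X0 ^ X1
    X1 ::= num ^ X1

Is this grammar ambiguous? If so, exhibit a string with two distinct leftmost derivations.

Ambiguous

Witness: num ^ n

Derivation 1: X0 ⇒ X1 ⇒ num ^ X1 ⇒ num ^ n
Derivation 2: X0 ⇒ X0 ^ X1 ⇒ X1 ^ X1 ⇒ X2 ^ X1 ⇒ num ^ X1 ⇒ num ^ n

Two distinct leftmost derivations for the same string.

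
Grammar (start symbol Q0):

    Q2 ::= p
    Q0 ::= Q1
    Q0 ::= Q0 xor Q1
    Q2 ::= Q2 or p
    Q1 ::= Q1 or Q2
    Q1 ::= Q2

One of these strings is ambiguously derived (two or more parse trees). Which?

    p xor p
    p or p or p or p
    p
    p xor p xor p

p xor p: 1 tree
p or p or p or p: 8 trees
p: 1 tree
p xor p xor p: 1 tree

p or p or p or p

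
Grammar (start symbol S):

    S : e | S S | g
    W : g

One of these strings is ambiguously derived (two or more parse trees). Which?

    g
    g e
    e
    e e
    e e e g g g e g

e e e g g g e g

g: 1 tree
g e: 1 tree
e: 1 tree
e e: 1 tree
e e e g g g e g: 429 trees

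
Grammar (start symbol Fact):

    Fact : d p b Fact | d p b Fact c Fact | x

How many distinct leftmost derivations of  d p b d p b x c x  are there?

Parse trees for d p b d p b x c x:
  [Fact d p b [Fact d p b [Fact x] c [Fact x]]]
  [Fact d p b [Fact d p b [Fact x]] c [Fact x]]

2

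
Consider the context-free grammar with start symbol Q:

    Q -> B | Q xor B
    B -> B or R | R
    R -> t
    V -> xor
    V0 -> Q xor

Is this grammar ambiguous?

Only Q, B, R are reachable from Q; ignoring the rest: Q → Q xor B | B  ;  B → B or R | R  — a left-associative chain with R at the bottom. Each string factors uniquely by precedence.

Unambiguous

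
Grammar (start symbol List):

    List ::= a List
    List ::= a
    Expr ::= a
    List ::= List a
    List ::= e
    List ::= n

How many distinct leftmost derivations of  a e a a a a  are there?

5

Parse trees for a e a a a a:
  [List a [List [List [List [List [List e] a] a] a] a]]
  [List [List a [List [List [List [List e] a] a] a]] a]
  [List [List [List a [List [List [List e] a] a]] a] a]
  [List [List [List [List a [List [List e] a]] a] a] a]
  [List [List [List [List [List a [List e]] a] a] a] a]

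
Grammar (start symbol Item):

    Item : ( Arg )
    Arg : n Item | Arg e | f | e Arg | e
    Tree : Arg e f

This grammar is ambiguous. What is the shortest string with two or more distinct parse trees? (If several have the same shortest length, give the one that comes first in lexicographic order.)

( e e )

length 3: no string has ≥2 trees
length 4: ( e e ) has 2 parse trees

Two derivations of ( e e ):
  Item ⇒ ( Arg ) ⇒ ( Arg e ) ⇒ ( e e )
  Item ⇒ ( Arg ) ⇒ ( e Arg ) ⇒ ( e e )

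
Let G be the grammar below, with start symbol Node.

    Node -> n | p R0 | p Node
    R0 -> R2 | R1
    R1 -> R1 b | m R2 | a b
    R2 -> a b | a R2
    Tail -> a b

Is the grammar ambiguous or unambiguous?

Witness: p a b

Derivation 1: Node ⇒ p R0 ⇒ p R2 ⇒ p a b
Derivation 2: Node ⇒ p R0 ⇒ p R1 ⇒ p a b

Two distinct leftmost derivations for the same string.

Ambiguous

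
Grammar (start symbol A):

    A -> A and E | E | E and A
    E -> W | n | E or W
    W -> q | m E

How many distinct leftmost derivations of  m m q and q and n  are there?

Parse trees for m m q and q and n:
  [A [A [A [E [W m [E [W m [E [W q]]]]]]] and [E [W q]]] and [E n]]
  [A [A [E [W m [E [W m [E [W q]]]]]] and [A [E [W q]]]] and [E n]]
  [A [E [W m [E [W m [E [W q]]]]]] and [A [A [E [W q]]] and [E n]]]
  [A [E [W m [E [W m [E [W q]]]]]] and [A [E [W q]] and [A [E n]]]]

4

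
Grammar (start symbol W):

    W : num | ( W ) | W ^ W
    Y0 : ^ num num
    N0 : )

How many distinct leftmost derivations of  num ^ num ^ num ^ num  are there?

Parse trees for num ^ num ^ num ^ num:
  [W [W num] ^ [W [W num] ^ [W [W num] ^ [W num]]]]
  [W [W num] ^ [W [W [W num] ^ [W num]] ^ [W num]]]
  [W [W [W num] ^ [W num]] ^ [W [W num] ^ [W num]]]
  [W [W [W num] ^ [W [W num] ^ [W num]]] ^ [W num]]
  [W [W [W [W num] ^ [W num]] ^ [W num]] ^ [W num]]

5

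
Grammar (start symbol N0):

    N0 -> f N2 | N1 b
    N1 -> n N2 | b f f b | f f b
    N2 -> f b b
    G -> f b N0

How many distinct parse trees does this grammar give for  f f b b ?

2

Parse trees for f f b b:
  [N0 f [N2 f b b]]
  [N0 [N1 f f b] b]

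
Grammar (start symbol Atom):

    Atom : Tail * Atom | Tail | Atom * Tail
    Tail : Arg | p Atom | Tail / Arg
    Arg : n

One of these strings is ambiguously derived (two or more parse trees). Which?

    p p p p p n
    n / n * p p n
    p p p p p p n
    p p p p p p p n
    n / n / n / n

p p p p p n: 1 tree
n / n * p p n: 2 trees
p p p p p p n: 1 tree
p p p p p p p n: 1 tree
n / n / n / n: 1 tree

n / n * p p n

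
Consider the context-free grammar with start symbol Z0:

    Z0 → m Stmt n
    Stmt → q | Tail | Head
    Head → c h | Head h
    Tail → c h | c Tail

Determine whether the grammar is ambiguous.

Witness: m c h n

Derivation 1: Z0 ⇒ m Stmt n ⇒ m Tail n ⇒ m c h n
Derivation 2: Z0 ⇒ m Stmt n ⇒ m Head n ⇒ m c h n

Two distinct leftmost derivations for the same string.

Ambiguous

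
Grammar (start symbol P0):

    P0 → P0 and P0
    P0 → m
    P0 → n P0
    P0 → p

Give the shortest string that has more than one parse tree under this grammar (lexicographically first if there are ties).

length 1: no string has ≥2 trees
length 2: no string has ≥2 trees
length 3: no string has ≥2 trees
length 4: n m and m has 2 parse trees

Two derivations of n m and m:
  P0 ⇒ P0 and P0 ⇒ n P0 and P0 ⇒ n m and P0 ⇒ n m and m
  P0 ⇒ n P0 ⇒ n P0 and P0 ⇒ n m and P0 ⇒ n m and m

n m and m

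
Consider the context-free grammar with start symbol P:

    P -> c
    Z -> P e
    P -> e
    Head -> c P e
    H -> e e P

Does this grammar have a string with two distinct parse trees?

Unambiguous

Only P is reachable from P; ignoring the rest: The reachable rules are right-linear with at most one rule per (nonterminal, next-terminal) pair. Each input token forces the next rule, so parsing is deterministic.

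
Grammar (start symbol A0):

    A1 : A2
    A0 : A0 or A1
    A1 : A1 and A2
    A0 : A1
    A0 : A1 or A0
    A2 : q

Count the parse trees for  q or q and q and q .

2

Parse trees for q or q and q and q:
  [A0 [A0 [A1 [A2 q]]] or [A1 [A1 [A1 [A2 q]] and [A2 q]] and [A2 q]]]
  [A0 [A1 [A2 q]] or [A0 [A1 [A1 [A1 [A2 q]] and [A2 q]] and [A2 q]]]]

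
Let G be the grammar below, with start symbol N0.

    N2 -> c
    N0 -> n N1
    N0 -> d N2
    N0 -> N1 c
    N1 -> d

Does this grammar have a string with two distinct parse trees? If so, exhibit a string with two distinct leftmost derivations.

Witness: d c

Derivation 1: N0 ⇒ d N2 ⇒ d c
Derivation 2: N0 ⇒ N1 c ⇒ d c

Two distinct leftmost derivations for the same string.

Ambiguous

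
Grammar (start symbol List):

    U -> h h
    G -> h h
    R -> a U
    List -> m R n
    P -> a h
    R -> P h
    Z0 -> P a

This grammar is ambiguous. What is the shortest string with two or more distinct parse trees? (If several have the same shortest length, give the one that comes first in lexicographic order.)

length 5: m a h h n has 2 parse trees

Two derivations of m a h h n:
  List ⇒ m R n ⇒ m a U n ⇒ m a h h n
  List ⇒ m R n ⇒ m P h n ⇒ m a h h n

m a h h n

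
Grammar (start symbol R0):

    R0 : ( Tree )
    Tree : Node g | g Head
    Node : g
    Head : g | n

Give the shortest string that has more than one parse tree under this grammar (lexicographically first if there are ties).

length 4: ( g g ) has 2 parse trees

Two derivations of ( g g ):
  R0 ⇒ ( Tree ) ⇒ ( Node g ) ⇒ ( g g )
  R0 ⇒ ( Tree ) ⇒ ( g Head ) ⇒ ( g g )

( g g )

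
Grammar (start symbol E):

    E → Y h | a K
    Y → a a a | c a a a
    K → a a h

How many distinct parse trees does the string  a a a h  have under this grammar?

2

Parse trees for a a a h:
  [E [Y a a a] h]
  [E a [K a a h]]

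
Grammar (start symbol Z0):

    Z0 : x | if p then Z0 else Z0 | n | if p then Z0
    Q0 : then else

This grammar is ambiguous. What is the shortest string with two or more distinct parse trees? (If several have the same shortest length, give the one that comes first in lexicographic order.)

length 1: no string has ≥2 trees
length 4: no string has ≥2 trees
length 6: no string has ≥2 trees
length 7: no string has ≥2 trees
length 9: if p then if p then n else n has 2 parse trees

Two derivations of if p then if p then n else n:
  Z0 ⇒ if p then Z0 else Z0 ⇒ if p then if p then Z0 else Z0 ⇒ if p then if p then n else Z0 ⇒ if p then if p then n else n
  Z0 ⇒ if p then Z0 ⇒ if p then if p then Z0 else Z0 ⇒ if p then if p then n else Z0 ⇒ if p then if p then n else n

if p then if p then n else n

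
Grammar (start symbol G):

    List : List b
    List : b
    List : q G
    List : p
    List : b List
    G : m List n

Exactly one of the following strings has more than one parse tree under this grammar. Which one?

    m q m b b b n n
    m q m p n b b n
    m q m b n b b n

m q m b b b n n

m q m b b b n n: 4 trees
m q m p n b b n: 1 tree
m q m b n b b n: 1 tree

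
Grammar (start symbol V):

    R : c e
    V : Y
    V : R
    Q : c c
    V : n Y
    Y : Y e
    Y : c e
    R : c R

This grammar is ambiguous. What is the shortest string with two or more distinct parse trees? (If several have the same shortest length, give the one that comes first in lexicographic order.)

c e

length 2: c e has 2 parse trees

Two derivations of c e:
  V ⇒ Y ⇒ c e
  V ⇒ R ⇒ c e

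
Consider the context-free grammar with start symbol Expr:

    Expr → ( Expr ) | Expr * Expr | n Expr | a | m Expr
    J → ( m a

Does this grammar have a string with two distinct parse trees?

Witness: m a * a

Derivation 1: Expr ⇒ Expr * Expr ⇒ m Expr * Expr ⇒ m a * Expr ⇒ m a * a
Derivation 2: Expr ⇒ m Expr ⇒ m Expr * Expr ⇒ m a * Expr ⇒ m a * a

Two distinct leftmost derivations for the same string.

Ambiguous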